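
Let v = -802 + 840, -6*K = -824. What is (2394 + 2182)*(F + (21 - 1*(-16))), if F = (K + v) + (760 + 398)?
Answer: 18811936/3 ≈ 6.2706e+6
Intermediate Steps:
K = 412/3 (K = -1/6*(-824) = 412/3 ≈ 137.33)
v = 38
F = 4000/3 (F = (412/3 + 38) + (760 + 398) = 526/3 + 1158 = 4000/3 ≈ 1333.3)
(2394 + 2182)*(F + (21 - 1*(-16))) = (2394 + 2182)*(4000/3 + (21 - 1*(-16))) = 4576*(4000/3 + (21 + 16)) = 4576*(4000/3 + 37) = 4576*(4111/3) = 18811936/3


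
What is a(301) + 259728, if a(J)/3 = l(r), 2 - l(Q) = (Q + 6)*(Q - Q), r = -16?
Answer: 259734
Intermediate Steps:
l(Q) = 2 (l(Q) = 2 - (Q + 6)*(Q - Q) = 2 - (6 + Q)*0 = 2 - 1*0 = 2 + 0 = 2)
a(J) = 6 (a(J) = 3*2 = 6)
a(301) + 259728 = 6 + 259728 = 259734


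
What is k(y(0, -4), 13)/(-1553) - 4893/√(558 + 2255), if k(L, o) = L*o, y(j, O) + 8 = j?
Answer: 104/1553 - 4893*√2813/2813 ≈ -92.188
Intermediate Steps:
y(j, O) = -8 + j
k(y(0, -4), 13)/(-1553) - 4893/√(558 + 2255) = ((-8 + 0)*13)/(-1553) - 4893/√(558 + 2255) = -8*13*(-1/1553) - 4893*√2813/2813 = -104*(-1/1553) - 4893*√2813/2813 = 104/1553 - 4893*√2813/2813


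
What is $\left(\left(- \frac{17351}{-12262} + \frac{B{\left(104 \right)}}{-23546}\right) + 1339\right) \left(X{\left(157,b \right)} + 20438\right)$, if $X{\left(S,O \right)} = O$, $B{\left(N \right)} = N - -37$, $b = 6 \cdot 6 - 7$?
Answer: $\frac{1980204284424261}{72180263} \approx 2.7434 \cdot 10^{7}$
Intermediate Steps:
$b = 29$ ($b = 36 - 7 = 29$)
$B{\left(N \right)} = 37 + N$ ($B{\left(N \right)} = N + 37 = 37 + N$)
$\left(\left(- \frac{17351}{-12262} + \frac{B{\left(104 \right)}}{-23546}\right) + 1339\right) \left(X{\left(157,b \right)} + 20438\right) = \left(\left(- \frac{17351}{-12262} + \frac{37 + 104}{-23546}\right) + 1339\right) \left(29 + 20438\right) = \left(\left(\left(-17351\right) \left(- \frac{1}{12262}\right) + 141 \left(- \frac{1}{23546}\right)\right) + 1339\right) 20467 = \left(\left(\frac{17351}{12262} - \frac{141}{23546}\right) + 1339\right) 20467 = \left(\frac{101704426}{72180263} + 1339\right) 20467 = \frac{96751076583}{72180263} \cdot 20467 = \frac{1980204284424261}{72180263}$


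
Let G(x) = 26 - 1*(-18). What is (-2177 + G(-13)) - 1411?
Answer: -3544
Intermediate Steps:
G(x) = 44 (G(x) = 26 + 18 = 44)
(-2177 + G(-13)) - 1411 = (-2177 + 44) - 1411 = -2133 - 1411 = -3544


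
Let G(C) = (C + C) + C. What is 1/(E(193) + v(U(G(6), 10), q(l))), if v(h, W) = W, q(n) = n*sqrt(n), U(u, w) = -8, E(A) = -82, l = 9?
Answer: -1/55 ≈ -0.018182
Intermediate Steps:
G(C) = 3*C (G(C) = 2*C + C = 3*C)
q(n) = n**(3/2)
1/(E(193) + v(U(G(6), 10), q(l))) = 1/(-82 + 9**(3/2)) = 1/(-82 + 27) = 1/(-55) = -1/55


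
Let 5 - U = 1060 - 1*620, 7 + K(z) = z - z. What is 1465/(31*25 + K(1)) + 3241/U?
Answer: -205757/37120 ≈ -5.5430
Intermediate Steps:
K(z) = -7 (K(z) = -7 + (z - z) = -7 + 0 = -7)
U = -435 (U = 5 - (1060 - 1*620) = 5 - (1060 - 620) = 5 - 1*440 = 5 - 440 = -435)
1465/(31*25 + K(1)) + 3241/U = 1465/(31*25 - 7) + 3241/(-435) = 1465/(775 - 7) + 3241*(-1/435) = 1465/768 - 3241/435 = -205757/37120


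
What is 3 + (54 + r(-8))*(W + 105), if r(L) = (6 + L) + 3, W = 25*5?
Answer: 12653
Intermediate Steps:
W = 125
r(L) = 9 + L
3 + (54 + r(-8))*(W + 105) = 3 + (54 + (9 - 8))*(125 + 105) = 3 + (54 + 1)*230 = 3 + 55*230 = 3 + 12650 = 12653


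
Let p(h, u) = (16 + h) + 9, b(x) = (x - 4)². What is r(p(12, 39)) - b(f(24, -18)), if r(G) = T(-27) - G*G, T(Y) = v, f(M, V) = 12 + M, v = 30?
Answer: -2363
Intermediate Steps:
b(x) = (-4 + x)²
T(Y) = 30
p(h, u) = 25 + h
r(G) = 30 - G² (r(G) = 30 - G*G = 30 - G²)
r(p(12, 39)) - b(f(24, -18)) = (30 - (25 + 12)²) - (-4 + (12 + 24))² = (30 - 1*37²) - (-4 + 36)² = (30 - 1*1369) - 1*32² = (30 - 1369) - 1*1024 = -1339 - 1024 = -2363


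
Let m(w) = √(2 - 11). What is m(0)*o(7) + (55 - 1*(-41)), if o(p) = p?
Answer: 96 + 21*I ≈ 96.0 + 21.0*I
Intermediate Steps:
m(w) = 3*I (m(w) = √(-9) = 3*I)
m(0)*o(7) + (55 - 1*(-41)) = (3*I)*7 + (55 - 1*(-41)) = 21*I + (55 + 41) = 21*I + 96 = 96 + 21*I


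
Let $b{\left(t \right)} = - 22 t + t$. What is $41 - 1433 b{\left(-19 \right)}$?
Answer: $-571726$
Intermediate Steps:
$b{\left(t \right)} = - 21 t$
$41 - 1433 b{\left(-19 \right)} = 41 - 1433 \left(\left(-21\right) \left(-19\right)\right) = 41 - 571767 = -571726$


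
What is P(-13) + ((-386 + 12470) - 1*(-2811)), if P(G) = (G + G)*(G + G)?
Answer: 15571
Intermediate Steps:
P(G) = 4*G**2 (P(G) = (2*G)*(2*G) = 4*G**2)
P(-13) + ((-386 + 12470) - 1*(-2811)) = 4*(-13)**2 + ((-386 + 12470) - 1*(-2811)) = 4*169 + (12084 + 2811) = 676 + 14895 = 15571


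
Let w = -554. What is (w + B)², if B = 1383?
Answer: 687241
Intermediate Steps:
(w + B)² = (-554 + 1383)² = 829² = 687241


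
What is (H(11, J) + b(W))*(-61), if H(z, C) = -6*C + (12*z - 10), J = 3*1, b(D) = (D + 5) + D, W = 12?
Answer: -8113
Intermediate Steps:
b(D) = 5 + 2*D (b(D) = (5 + D) + D = 5 + 2*D)
J = 3
H(z, C) = -10 - 6*C + 12*z (H(z, C) = -6*C + (-10 + 12*z) = -10 - 6*C + 12*z)
(H(11, J) + b(W))*(-61) = ((-10 - 6*3 + 12*11) + (5 + 2*12))*(-61) = ((-10 - 18 + 132) + (5 + 24))*(-61) = (104 + 29)*(-61) = 133*(-61) = -8113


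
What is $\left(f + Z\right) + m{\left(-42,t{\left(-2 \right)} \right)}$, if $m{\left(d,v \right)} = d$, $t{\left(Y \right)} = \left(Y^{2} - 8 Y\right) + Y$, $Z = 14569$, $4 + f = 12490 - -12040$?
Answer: $39053$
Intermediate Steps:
$f = 24526$ ($f = -4 + \left(12490 - -12040\right) = -4 + \left(12490 + 12040\right) = -4 + 24530 = 24526$)
$t{\left(Y \right)} = Y^{2} - 7 Y$
$\left(f + Z\right) + m{\left(-42,t{\left(-2 \right)} \right)} = \left(24526 + 14569\right) - 42 = 39095 - 42 = 39053$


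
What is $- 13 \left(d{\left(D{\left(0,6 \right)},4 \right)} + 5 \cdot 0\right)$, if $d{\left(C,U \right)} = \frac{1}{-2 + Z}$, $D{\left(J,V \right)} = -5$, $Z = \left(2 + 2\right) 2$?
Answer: $- \frac{13}{6} \approx -2.1667$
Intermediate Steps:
$Z = 8$ ($Z = 4 \cdot 2 = 8$)
$d{\left(C,U \right)} = \frac{1}{6}$ ($d{\left(C,U \right)} = \frac{1}{-2 + 8} = \frac{1}{6}$)
$- 13 \left(d{\left(D{\left(0,6 \right)},4 \right)} + 5 \cdot 0\right) = - 13 \left(\frac{1}{6} + 5 \cdot 0\right) = - 13 \left(\frac{1}{6} + 0\right) = \left(-13\right) \frac{1}{6} = - \frac{13}{6}$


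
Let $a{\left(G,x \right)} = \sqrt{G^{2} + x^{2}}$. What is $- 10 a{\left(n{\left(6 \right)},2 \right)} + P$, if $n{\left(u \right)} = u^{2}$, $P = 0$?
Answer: $- 100 \sqrt{13} \approx -360.56$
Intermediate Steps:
$- 10 a{\left(n{\left(6 \right)},2 \right)} + P = - 10 \sqrt{\left(6^{2}\right)^{2} + 2^{2}} + 0 = - 10 \sqrt{36^{2} + 4} + 0 = - 10 \sqrt{1296 + 4} + 0 = - 10 \sqrt{1300} + 0 = - 10 \cdot 10 \sqrt{13} + 0 = - 100 \sqrt{13} + 0 = - 100 \sqrt{13}$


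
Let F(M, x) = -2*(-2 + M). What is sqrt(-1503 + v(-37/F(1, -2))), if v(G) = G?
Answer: I*sqrt(6086)/2 ≈ 39.006*I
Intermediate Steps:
F(M, x) = 4 - 2*M
sqrt(-1503 + v(-37/F(1, -2))) = sqrt(-1503 - 37/(4 - 2*1)) = sqrt(-1503 - 37/(4 - 2)) = sqrt(-1503 - 37/2) = sqrt(-3043/2) = I*sqrt(6086)/2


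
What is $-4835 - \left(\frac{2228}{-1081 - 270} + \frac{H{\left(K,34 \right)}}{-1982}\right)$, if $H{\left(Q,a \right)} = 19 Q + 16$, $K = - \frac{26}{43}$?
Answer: $- \frac{278256665294}{57570163} \approx -4833.4$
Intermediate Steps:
$K = - \frac{26}{43}$ ($K = \left(-26\right) \frac{1}{43} = - \frac{26}{43} \approx -0.60465$)
$H{\left(Q,a \right)} = 16 + 19 Q$
$-4835 - \left(\frac{2228}{-1081 - 270} + \frac{H{\left(K,34 \right)}}{-1982}\right) = -4835 - \left(\frac{2228}{-1081 - 270} + \frac{16 + 19 \left(- \frac{26}{43}\right)}{-1982}\right) = -4835 - \left(\frac{2228}{-1081 - 270} + \left(16 - \frac{494}{43}\right) \left(- \frac{1}{1982}\right)\right) = -4835 - \left(\frac{2228}{-1351} + \frac{194}{43} \left(- \frac{1}{1982}\right)\right) = -4835 - \left(2228 \left(- \frac{1}{1351}\right) - \frac{97}{42613}\right) = -4835 - \left(- \frac{2228}{1351} - \frac{97}{42613}\right) = -4835 - - \frac{95072811}{57570163} = -4835 + \frac{95072811}{57570163} = - \frac{278256665294}{57570163}$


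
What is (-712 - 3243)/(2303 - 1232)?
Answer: -565/153 ≈ -3.6928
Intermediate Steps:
(-712 - 3243)/(2303 - 1232) = -3955/1071 = -3955*1/1071 = -565/153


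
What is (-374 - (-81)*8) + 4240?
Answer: 4514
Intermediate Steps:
(-374 - (-81)*8) + 4240 = (-374 - 1*(-648)) + 4240 = (-374 + 648) + 4240 = 274 + 4240 = 4514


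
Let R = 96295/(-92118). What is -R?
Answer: 96295/92118 ≈ 1.0453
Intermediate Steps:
R = -96295/92118 (R = 96295*(-1/92118) = -96295/92118 ≈ -1.0453)
-R = -1*(-96295/92118) = 96295/92118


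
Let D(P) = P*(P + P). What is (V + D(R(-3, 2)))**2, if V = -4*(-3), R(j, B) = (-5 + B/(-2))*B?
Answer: 90000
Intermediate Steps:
R(j, B) = B*(-5 - B/2) (R(j, B) = (-5 + B*(-1/2))*B = (-5 - B/2)*B = B*(-5 - B/2))
D(P) = 2*P**2 (D(P) = P*(2*P) = 2*P**2)
V = 12
(V + D(R(-3, 2)))**2 = (12 + 2*(-1/2*2*(10 + 2))**2)**2 = (12 + 2*(-1/2*2*12)**2)**2 = (12 + 2*(-12)**2)**2 = (12 + 2*144)**2 = (12 + 288)**2 = 300**2 = 90000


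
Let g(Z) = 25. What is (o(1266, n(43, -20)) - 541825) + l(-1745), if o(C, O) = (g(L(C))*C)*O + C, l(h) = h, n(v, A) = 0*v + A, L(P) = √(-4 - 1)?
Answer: -1175304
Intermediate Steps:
L(P) = I*√5 (L(P) = √(-5) = I*√5)
n(v, A) = A (n(v, A) = 0 + A = A)
o(C, O) = C + 25*C*O (o(C, O) = (25*C)*O + C = 25*C*O + C = C + 25*C*O)
(o(1266, n(43, -20)) - 541825) + l(-1745) = (1266*(1 + 25*(-20)) - 541825) - 1745 = (1266*(1 - 500) - 541825) - 1745 = (1266*(-499) - 541825) - 1745 = (-631734 - 541825) - 1745 = -1173559 - 1745 = -1175304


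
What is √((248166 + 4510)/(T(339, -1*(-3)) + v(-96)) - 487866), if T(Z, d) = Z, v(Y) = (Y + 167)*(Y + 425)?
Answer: 2*I*√59251128434/697 ≈ 698.47*I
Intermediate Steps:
v(Y) = (167 + Y)*(425 + Y)
√((248166 + 4510)/(T(339, -1*(-3)) + v(-96)) - 487866) = √((248166 + 4510)/(339 + (70975 + (-96)² + 592*(-96))) - 487866) = √(252676/(339 + (70975 + 9216 - 56832)) - 487866) = √(252676/(339 + 23359) - 487866) = √(252676/23698 - 487866) = √(252676*(1/23698) - 487866) = √(126338/11849 - 487866) = √(-5780597896/11849) = 2*I*√59251128434/697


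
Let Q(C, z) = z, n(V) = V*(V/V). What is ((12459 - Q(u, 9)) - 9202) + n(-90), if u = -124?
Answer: 3158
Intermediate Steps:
n(V) = V (n(V) = V*1 = V)
((12459 - Q(u, 9)) - 9202) + n(-90) = ((12459 - 1*9) - 9202) - 90 = ((12459 - 9) - 9202) - 90 = (12450 - 9202) - 90 = 3248 - 90 = 3158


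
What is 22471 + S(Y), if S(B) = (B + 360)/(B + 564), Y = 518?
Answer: 12157250/541 ≈ 22472.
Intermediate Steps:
S(B) = (360 + B)/(564 + B)
22471 + S(Y) = 22471 + (360 + 518)/(564 + 518) = 22471 + 878/1082 = 22471 + (1/1082)*878 = 22471 + 439/541 = 12157250/541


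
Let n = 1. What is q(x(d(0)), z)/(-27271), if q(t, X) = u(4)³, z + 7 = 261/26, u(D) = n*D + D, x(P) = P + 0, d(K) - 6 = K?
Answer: -512/27271 ≈ -0.018775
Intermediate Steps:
d(K) = 6 + K
x(P) = P
u(D) = 2*D (u(D) = 1*D + D = D + D = 2*D)
z = 79/26 (z = -7 + 261/26 = 79/26 ≈ 3.0385)
q(t, X) = 512 (q(t, X) = (2*4)³ = 8³ = 512)
q(x(d(0)), z)/(-27271) = 512/(-27271) = 512*(-1/27271) = -512/27271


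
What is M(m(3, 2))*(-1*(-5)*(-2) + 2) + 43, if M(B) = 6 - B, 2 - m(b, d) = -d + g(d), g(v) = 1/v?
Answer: 23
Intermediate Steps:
m(b, d) = 2 + d - 1/d (m(b, d) = 2 - (-d + 1/d) = 2 - (1/d - d) = 2 + (d - 1/d) = 2 + d - 1/d)
M(m(3, 2))*(-1*(-5)*(-2) + 2) + 43 = (6 - (2 + 2 - 1/2))*(-1*(-5)*(-2) + 2) + 43 = (6 - (2 + 2 - 1*½))*(5*(-2) + 2) + 43 = (6 - (2 + 2 - ½))*(-10 + 2) + 43 = (6 - 1*7/2)*(-8) + 43 = (6 - 7/2)*(-8) + 43 = (5/2)*(-8) + 43 = -20 + 43 = 23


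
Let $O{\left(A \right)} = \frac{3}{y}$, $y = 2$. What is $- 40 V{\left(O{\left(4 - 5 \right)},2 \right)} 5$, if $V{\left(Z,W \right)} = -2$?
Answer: $400$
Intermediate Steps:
$O{\left(A \right)} = \frac{3}{2}$
$- 40 V{\left(O{\left(4 - 5 \right)},2 \right)} 5 = \left(-40\right) \left(-2\right) 5 = 80 \cdot 5 = 400$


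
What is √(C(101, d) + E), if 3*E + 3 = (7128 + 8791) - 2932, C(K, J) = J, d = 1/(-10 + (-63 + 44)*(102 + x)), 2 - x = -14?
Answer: √5487366765/1126 ≈ 65.788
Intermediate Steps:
x = 16 (x = 2 - 1*(-14) = 2 + 14 = 16)
d = -1/2252 (d = 1/(-10 + (-63 + 44)*(102 + 16)) = 1/(-10 - 19*118) = 1/(-10 - 2242) = 1/(-2252) = -1/2252 ≈ -0.00044405)
E = 4328 (E = -1 + ((7128 + 8791) - 2932)/3 = -1 + (15919 - 2932)/3 = -1 + (⅓)*12987 = -1 + 4329 = 4328)
√(C(101, d) + E) = √(-1/2252 + 4328) = √(9746655/2252) = √5487366765/1126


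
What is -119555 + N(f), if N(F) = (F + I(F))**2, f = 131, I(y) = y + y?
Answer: 34894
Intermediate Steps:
I(y) = 2*y
N(F) = 9*F**2 (N(F) = (F + 2*F)**2 = (3*F)**2 = 9*F**2)
-119555 + N(f) = -119555 + 9*131**2 = -119555 + 9*17161 = -119555 + 154449 = 34894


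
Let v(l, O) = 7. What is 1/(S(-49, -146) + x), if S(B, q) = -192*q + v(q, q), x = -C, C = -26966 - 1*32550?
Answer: 1/87555 ≈ 1.1421e-5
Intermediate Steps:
C = -59516 (C = -26966 - 32550 = -59516)
x = 59516 (x = -1*(-59516) = 59516)
S(B, q) = 7 - 192*q (S(B, q) = -192*q + 7 = 7 - 192*q)
1/(S(-49, -146) + x) = 1/((7 - 192*(-146)) + 59516) = 1/((7 + 28032) + 59516) = 1/(28039 + 59516) = 1/87555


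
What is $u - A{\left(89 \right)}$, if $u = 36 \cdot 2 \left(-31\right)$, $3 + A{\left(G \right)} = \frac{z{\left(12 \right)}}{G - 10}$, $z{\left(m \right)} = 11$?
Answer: $- \frac{176102}{79} \approx -2229.1$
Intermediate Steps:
$A{\left(G \right)} = -3 + \frac{11}{-10 + G}$ ($A{\left(G \right)} = -3 + \frac{11}{G - 10} = -3 + \frac{11}{-10 + G}$)
$u = -2232$ ($u = 72 \left(-31\right) = -2232$)
$u - A{\left(89 \right)} = -2232 - \frac{41 - 267}{-10 + 89} = -2232 - \frac{41 - 267}{79} = -2232 - \frac{1}{79} \left(-226\right) = -2232 - - \frac{226}{79} = -2232 + \frac{226}{79} = - \frac{176102}{79}$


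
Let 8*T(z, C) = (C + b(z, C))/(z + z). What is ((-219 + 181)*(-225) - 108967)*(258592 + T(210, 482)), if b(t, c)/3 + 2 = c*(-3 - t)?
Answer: -43609174993183/1680 ≈ -2.5958e+10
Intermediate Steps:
b(t, c) = -6 + 3*c*(-3 - t) (b(t, c) = -6 + 3*(c*(-3 - t)) = -6 + 3*c*(-3 - t))
T(z, C) = (-6 - 8*C - 3*C*z)/(16*z) (T(z, C) = ((C + (-6 - 9*C - 3*C*z))/(z + z))/8 = ((-6 - 8*C - 3*C*z)/((2*z)))/8 = ((-6 - 8*C - 3*C*z)*(1/(2*z)))/8 = ((-6 - 8*C - 3*C*z)/(2*z))/8 = (-6 - 8*C - 3*C*z)/(16*z))
((-219 + 181)*(-225) - 108967)*(258592 + T(210, 482)) = ((-219 + 181)*(-225) - 108967)*(258592 + (1/16)*(-6 - 8*482 - 3*482*210)/210) = (-38*(-225) - 108967)*(258592 + (1/16)*(1/210)*(-6 - 3856 - 303660)) = (8550 - 108967)*(258592 + (1/16)*(1/210)*(-307522)) = -100417*(258592 - 153761/1680) = -100417*434280799/1680 = -43609174993183/1680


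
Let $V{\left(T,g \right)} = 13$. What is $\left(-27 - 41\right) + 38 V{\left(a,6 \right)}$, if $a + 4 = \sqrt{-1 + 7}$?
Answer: $426$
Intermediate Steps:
$a = -4 + \sqrt{6}$ ($a = -4 + \sqrt{-1 + 7} = -4 + \sqrt{6} \approx -1.5505$)
$\left(-27 - 41\right) + 38 V{\left(a,6 \right)} = \left(-27 - 41\right) + 38 \cdot 13 = \left(-27 - 41\right) + 494 = -68 + 494 = 426$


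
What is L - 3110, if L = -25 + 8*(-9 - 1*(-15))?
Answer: -3087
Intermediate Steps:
L = 23 (L = -25 + 8*(-9 + 15) = -25 + 8*6 = -25 + 48 = 23)
L - 3110 = 23 - 3110 = -3087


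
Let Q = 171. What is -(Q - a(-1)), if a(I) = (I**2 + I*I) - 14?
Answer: -183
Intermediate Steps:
a(I) = -14 + 2*I**2 (a(I) = (I**2 + I**2) - 14 = 2*I**2 - 14 = -14 + 2*I**2)
-(Q - a(-1)) = -(171 - (-14 + 2*(-1)**2)) = -(171 - (-14 + 2*1)) = -(171 - (-14 + 2)) = -(171 - 1*(-12)) = -(171 + 12) = -1*183 = -183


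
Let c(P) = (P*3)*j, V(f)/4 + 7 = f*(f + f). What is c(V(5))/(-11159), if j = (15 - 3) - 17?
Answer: 2580/11159 ≈ 0.23120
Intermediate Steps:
j = -5 (j = 12 - 17 = -5)
V(f) = -28 + 8*f**2 (V(f) = -28 + 4*(f*(f + f)) = -28 + 4*(f*(2*f)) = -28 + 4*(2*f**2) = -28 + 8*f**2)
c(P) = -15*P (c(P) = (P*3)*(-5) = (3*P)*(-5) = -15*P)
c(V(5))/(-11159) = -15*(-28 + 8*5**2)/(-11159) = -15*(-28 + 8*25)*(-1/11159) = -15*(-28 + 200)*(-1/11159) = -15*172*(-1/11159) = -2580*(-1/11159) = 2580/11159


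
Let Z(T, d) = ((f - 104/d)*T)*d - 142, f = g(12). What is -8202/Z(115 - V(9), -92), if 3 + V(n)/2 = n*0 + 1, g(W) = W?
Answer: 4101/71947 ≈ 0.057000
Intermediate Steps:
f = 12
V(n) = -4 (V(n) = -6 + 2*(n*0 + 1) = -6 + 2*(0 + 1) = -6 + 2*1 = -6 + 2 = -4)
Z(T, d) = -142 + T*d*(12 - 104/d) (Z(T, d) = ((12 - 104/d)*T)*d - 142 = (T*(12 - 104/d))*d - 142 = T*d*(12 - 104/d) - 142 = -142 + T*d*(12 - 104/d))
-8202/Z(115 - V(9), -92) = -8202/(-142 - 104*(115 - 1*(-4)) + 12*(115 - 1*(-4))*(-92)) = -8202/(-142 - 104*(115 + 4) + 12*(115 + 4)*(-92)) = -8202/(-142 - 104*119 + 12*119*(-92)) = -8202/(-142 - 12376 - 131376) = -8202/(-143894) = -8202*(-1/143894) = 4101/71947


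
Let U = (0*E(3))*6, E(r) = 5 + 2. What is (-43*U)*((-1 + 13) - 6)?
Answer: 0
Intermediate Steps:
E(r) = 7
U = 0 (U = (0*7)*6 = 0*6 = 0)
(-43*U)*((-1 + 13) - 6) = (-43*0)*((-1 + 13) - 6) = 0*(12 - 6) = 0*6 = 0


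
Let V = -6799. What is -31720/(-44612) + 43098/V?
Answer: -426755924/75829247 ≈ -5.6279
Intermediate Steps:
-31720/(-44612) + 43098/V = -31720/(-44612) + 43098/(-6799) = -31720*(-1/44612) + 43098*(-1/6799) = 7930/11153 - 43098/6799 = -426755924/75829247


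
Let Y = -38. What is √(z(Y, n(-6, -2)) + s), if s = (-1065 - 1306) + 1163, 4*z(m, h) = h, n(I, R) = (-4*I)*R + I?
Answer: I*√4886/2 ≈ 34.95*I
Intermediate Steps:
n(I, R) = I - 4*I*R (n(I, R) = -4*I*R + I = I - 4*I*R)
z(m, h) = h/4
s = -1208 (s = -2371 + 1163 = -1208)
√(z(Y, n(-6, -2)) + s) = √((-6*(1 - 4*(-2)))/4 - 1208) = √((-6*(1 + 8))/4 - 1208) = √((-6*9)/4 - 1208) = √((¼)*(-54) - 1208) = √(-27/2 - 1208) = √(-2443/2) = I*√4886/2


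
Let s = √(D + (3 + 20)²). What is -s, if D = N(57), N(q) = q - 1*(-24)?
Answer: -√610 ≈ -24.698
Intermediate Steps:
N(q) = 24 + q (N(q) = q + 24 = 24 + q)
D = 81 (D = 24 + 57 = 81)
s = √610 (s = √(81 + (3 + 20)²) = √(81 + 23²) = √(81 + 529) = √610 ≈ 24.698)
-s = -√610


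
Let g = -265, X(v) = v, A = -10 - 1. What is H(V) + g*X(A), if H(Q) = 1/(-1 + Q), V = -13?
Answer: 40809/14 ≈ 2914.9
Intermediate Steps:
A = -11
H(V) + g*X(A) = 1/(-1 - 13) - 265*(-11) = 1/(-14) + 2915 = -1/14 + 2915 = 40809/14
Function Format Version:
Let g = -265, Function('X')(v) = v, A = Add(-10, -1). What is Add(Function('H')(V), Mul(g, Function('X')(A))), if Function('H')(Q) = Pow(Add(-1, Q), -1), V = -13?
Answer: Rational(40809, 14) ≈ 2914.9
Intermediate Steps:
A = -11
Add(Function('H')(V), Mul(g, Function('X')(A))) = Add(Pow(Add(-1, -13), -1), Mul(-265, -11)) = Add(Pow(-14, -1), 2915) = Add(Rational(-1, 14), 2915) = Rational(40809, 14)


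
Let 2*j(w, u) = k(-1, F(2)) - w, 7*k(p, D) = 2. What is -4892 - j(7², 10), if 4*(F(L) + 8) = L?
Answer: -68147/14 ≈ -4867.6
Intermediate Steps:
F(L) = -8 + L/4
k(p, D) = 2/7 (k(p, D) = (⅐)*2 = 2/7)
j(w, u) = ⅐ - w/2 (j(w, u) = (2/7 - w)/2 = ⅐ - w/2)
-4892 - j(7², 10) = -4892 - (⅐ - ½*7²) = -4892 - (⅐ - ½*49) = -4892 - (⅐ - 49/2) = -4892 - 1*(-341/14) = -4892 + 341/14 = -68147/14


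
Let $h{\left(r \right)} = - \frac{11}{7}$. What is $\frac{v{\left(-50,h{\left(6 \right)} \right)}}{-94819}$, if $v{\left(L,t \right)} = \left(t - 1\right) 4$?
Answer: $\frac{72}{663733} \approx 0.00010848$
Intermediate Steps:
$h{\left(r \right)} = - \frac{11}{7}$ ($h{\left(r \right)} = \left(-11\right) \frac{1}{7} = - \frac{11}{7}$)
$v{\left(L,t \right)} = -4 + 4 t$ ($v{\left(L,t \right)} = \left(-1 + t\right) 4 = -4 + 4 t$)
$\frac{v{\left(-50,h{\left(6 \right)} \right)}}{-94819} = \frac{-4 + 4 \left(- \frac{11}{7}\right)}{-94819} = \left(-4 - \frac{44}{7}\right) \left(- \frac{1}{94819}\right) = \left(- \frac{72}{7}\right) \left(- \frac{1}{94819}\right) = \frac{72}{663733}$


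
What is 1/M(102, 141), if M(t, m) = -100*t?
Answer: -1/10200 ≈ -9.8039e-5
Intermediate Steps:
1/M(102, 141) = 1/(-100*102) = 1/(-10200) = -1/10200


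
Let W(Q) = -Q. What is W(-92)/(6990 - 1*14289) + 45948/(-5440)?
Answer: -83968733/9926640 ≈ -8.4589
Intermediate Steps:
W(-92)/(6990 - 1*14289) + 45948/(-5440) = (-1*(-92))/(6990 - 1*14289) + 45948/(-5440) = 92/(6990 - 14289) + 45948*(-1/5440) = 92/(-7299) - 11487/1360 = 92*(-1/7299) - 11487/1360 = -92/7299 - 11487/1360 = -83968733/9926640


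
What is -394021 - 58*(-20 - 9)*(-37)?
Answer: -456255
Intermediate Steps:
-394021 - 58*(-20 - 9)*(-37) = -394021 - 58*(-29)*(-37) = -394021 - (-1682)*(-37) = -394021 - 1*62234 = -394021 - 62234 = -456255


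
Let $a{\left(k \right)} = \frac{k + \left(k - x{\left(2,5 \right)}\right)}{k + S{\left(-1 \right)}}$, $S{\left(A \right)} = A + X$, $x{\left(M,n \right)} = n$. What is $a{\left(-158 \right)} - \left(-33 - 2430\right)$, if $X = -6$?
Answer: $\frac{135572}{55} \approx 2464.9$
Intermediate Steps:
$S{\left(A \right)} = -6 + A$ ($S{\left(A \right)} = A - 6 = -6 + A$)
$a{\left(k \right)} = \frac{-5 + 2 k}{-7 + k}$ ($a{\left(k \right)} = \frac{k + \left(k - 5\right)}{k - 7} = \frac{k + \left(-5 + k\right)}{-7 + k} = \frac{-5 + 2 k}{-7 + k}$)
$a{\left(-158 \right)} - \left(-33 - 2430\right) = \frac{-5 + 2 \left(-158\right)}{-7 - 158} - \left(-33 - 2430\right) = \frac{-5 - 316}{-165} - \left(-33 - 2430\right) = \left(- \frac{1}{165}\right) \left(-321\right) - -2463 = \frac{107}{55} + 2463 = \frac{135572}{55}$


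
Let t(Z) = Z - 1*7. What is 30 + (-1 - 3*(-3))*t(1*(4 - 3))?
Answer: -18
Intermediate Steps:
t(Z) = -7 + Z (t(Z) = Z - 7 = -7 + Z)
30 + (-1 - 3*(-3))*t(1*(4 - 3)) = 30 + (-1 - 3*(-3))*(-7 + 1*(4 - 3)) = 30 + (-1 + 9)*(-7 + 1*1) = 30 + 8*(-7 + 1) = 30 + 8*(-6) = 30 - 48 = -18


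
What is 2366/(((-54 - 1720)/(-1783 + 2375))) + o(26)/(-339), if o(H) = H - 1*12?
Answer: -237426322/300693 ≈ -789.60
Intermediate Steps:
o(H) = -12 + H (o(H) = H - 12 = -12 + H)
2366/(((-54 - 1720)/(-1783 + 2375))) + o(26)/(-339) = 2366/(((-54 - 1720)/(-1783 + 2375))) + (-12 + 26)/(-339) = 2366/((-1774/592)) + 14*(-1/339) = 2366/((-1774*1/592)) - 14/339 = 2366/(-887/296) - 14/339 = 2366*(-296/887) - 14/339 = -700336/887 - 14/339 = -237426322/300693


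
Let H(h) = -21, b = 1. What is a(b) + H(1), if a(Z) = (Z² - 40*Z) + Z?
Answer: -59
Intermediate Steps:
a(Z) = Z² - 39*Z
a(b) + H(1) = 1*(-39 + 1) - 21 = 1*(-38) - 21 = -38 - 21 = -59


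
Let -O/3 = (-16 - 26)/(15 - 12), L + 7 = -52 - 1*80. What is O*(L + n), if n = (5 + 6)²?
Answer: -756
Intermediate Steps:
L = -139 (L = -7 + (-52 - 1*80) = -7 + (-52 - 80) = -7 - 132 = -139)
n = 121 (n = 11² = 121)
O = 42 (O = -3*(-16 - 26)/(15 - 12) = -(-126)/3 = -3*(-14) = 42)
O*(L + n) = 42*(-139 + 121) = 42*(-18) = -756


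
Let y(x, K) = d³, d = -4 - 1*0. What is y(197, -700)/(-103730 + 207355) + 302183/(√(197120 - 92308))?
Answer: -64/103625 + 302183*√26203/52406 ≈ 933.39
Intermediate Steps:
d = -4 (d = -4 + 0 = -4)
y(x, K) = -64 (y(x, K) = (-4)³ = -64)
y(197, -700)/(-103730 + 207355) + 302183/(√(197120 - 92308)) = -64/(-103730 + 207355) + 302183/(√(197120 - 92308)) = -64/103625 + 302183/(√104812) = -64*1/103625 + 302183/((2*√26203)) = -64/103625 + 302183*(√26203/52406) = -64/103625 + 302183*√26203/52406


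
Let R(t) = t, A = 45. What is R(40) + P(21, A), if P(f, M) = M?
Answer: 85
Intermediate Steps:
R(40) + P(21, A) = 40 + 45 = 85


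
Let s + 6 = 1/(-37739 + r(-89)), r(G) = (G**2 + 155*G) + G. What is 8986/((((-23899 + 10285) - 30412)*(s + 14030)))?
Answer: -196353086/13491258033011 ≈ -1.4554e-5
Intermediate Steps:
r(G) = G**2 + 156*G
s = -262213/43702 (s = -6 + 1/(-37739 - 89*(156 - 89)) = -6 + 1/(-37739 - 89*67) = -6 + 1/(-37739 - 5963) = -6 + 1/(-43702) = -6 - 1/43702 = -262213/43702 ≈ -6.0000)
8986/((((-23899 + 10285) - 30412)*(s + 14030))) = 8986/((((-23899 + 10285) - 30412)*(-262213/43702 + 14030))) = 8986/(((-13614 - 30412)*(612876847/43702))) = 8986/((-44026*612876847/43702)) = 8986/(-13491258033011/21851) = 8986*(-21851/13491258033011) = -196353086/13491258033011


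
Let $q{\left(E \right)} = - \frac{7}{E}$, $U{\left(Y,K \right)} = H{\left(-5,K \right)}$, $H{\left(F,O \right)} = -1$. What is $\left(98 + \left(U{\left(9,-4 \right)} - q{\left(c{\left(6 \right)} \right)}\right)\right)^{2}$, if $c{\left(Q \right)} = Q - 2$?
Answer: $\frac{156025}{16} \approx 9751.6$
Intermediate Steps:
$c{\left(Q \right)} = -2 + Q$
$U{\left(Y,K \right)} = -1$
$\left(98 + \left(U{\left(9,-4 \right)} - q{\left(c{\left(6 \right)} \right)}\right)\right)^{2} = \left(98 - \left(1 - \frac{7}{-2 + 6}\right)\right)^{2} = \left(98 - \left(1 - \frac{7}{4}\right)\right)^{2} = \left(98 - - \frac{3}{4}\right)^{2} = \left(98 + \left(-1 + \frac{7}{4}\right)\right)^{2} = \left(98 + \frac{3}{4}\right)^{2} = \left(\frac{395}{4}\right)^{2} = \frac{156025}{16}$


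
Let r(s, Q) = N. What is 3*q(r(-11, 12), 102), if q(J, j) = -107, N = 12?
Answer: -321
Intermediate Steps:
r(s, Q) = 12
3*q(r(-11, 12), 102) = 3*(-107) = -321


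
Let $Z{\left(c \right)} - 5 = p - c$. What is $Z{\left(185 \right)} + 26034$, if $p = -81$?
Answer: $25773$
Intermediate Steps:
$Z{\left(c \right)} = -76 - c$ ($Z{\left(c \right)} = 5 - \left(81 + c\right) = -76 - c$)
$Z{\left(185 \right)} + 26034 = \left(-76 - 185\right) + 26034 = -261 + 26034 = 25773$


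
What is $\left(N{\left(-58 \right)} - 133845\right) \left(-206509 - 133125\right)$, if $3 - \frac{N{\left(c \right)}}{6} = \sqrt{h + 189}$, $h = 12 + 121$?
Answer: $45452199318 + 2037804 \sqrt{322} \approx 4.5489 \cdot 10^{10}$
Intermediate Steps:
$h = 133$
$N{\left(c \right)} = 18 - 6 \sqrt{322}$ ($N{\left(c \right)} = 18 - 6 \sqrt{133 + 189} = 18 - 6 \sqrt{322}$)
$\left(N{\left(-58 \right)} - 133845\right) \left(-206509 - 133125\right) = \left(\left(18 - 6 \sqrt{322}\right) - 133845\right) \left(-206509 - 133125\right) = \left(-133827 - 6 \sqrt{322}\right) \left(-339634\right) = 45452199318 + 2037804 \sqrt{322}$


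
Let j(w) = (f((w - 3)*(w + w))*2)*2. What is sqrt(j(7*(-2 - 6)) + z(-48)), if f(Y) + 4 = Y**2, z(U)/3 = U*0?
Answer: 12*sqrt(1212935) ≈ 13216.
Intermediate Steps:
z(U) = 0 (z(U) = 3*(U*0) = 3*0 = 0)
f(Y) = -4 + Y**2
j(w) = -16 + 16*w**2*(-3 + w)**2 (j(w) = ((-4 + ((w - 3)*(w + w))**2)*2)*2 = ((-4 + ((-3 + w)*(2*w))**2)*2)*2 = ((-4 + (2*w*(-3 + w))**2)*2)*2 = ((-4 + 4*w**2*(-3 + w)**2)*2)*2 = (-8 + 8*w**2*(-3 + w)**2)*2 = -16 + 16*w**2*(-3 + w)**2)
sqrt(j(7*(-2 - 6)) + z(-48)) = sqrt((-16 + 16*(7*(-2 - 6))**2*(-3 + 7*(-2 - 6))**2) + 0) = sqrt((-16 + 16*(7*(-8))**2*(-3 + 7*(-8))**2) + 0) = sqrt((-16 + 16*(-56)**2*(-3 - 56)**2) + 0) = sqrt((-16 + 16*3136*(-59)**2) + 0) = sqrt((-16 + 16*3136*3481) + 0) = sqrt((-16 + 174662656) + 0) = sqrt(174662640 + 0) = sqrt(174662640) = 12*sqrt(1212935)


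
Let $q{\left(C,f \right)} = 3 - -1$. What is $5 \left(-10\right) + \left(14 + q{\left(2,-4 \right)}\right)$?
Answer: $-32$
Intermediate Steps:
$q{\left(C,f \right)} = 4$ ($q{\left(C,f \right)} = 3 + 1 = 4$)
$5 \left(-10\right) + \left(14 + q{\left(2,-4 \right)}\right) = 5 \left(-10\right) + \left(14 + 4\right) = -50 + 18 = -32$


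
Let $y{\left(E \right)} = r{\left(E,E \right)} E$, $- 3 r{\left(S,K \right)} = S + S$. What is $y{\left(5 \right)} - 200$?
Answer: $- \frac{650}{3} \approx -216.67$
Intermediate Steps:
$r{\left(S,K \right)} = - \frac{2 S}{3}$ ($r{\left(S,K \right)} = - \frac{S + S}{3} = - \frac{2 S}{3}$)
$y{\left(E \right)} = - \frac{2 E^{2}}{3}$ ($y{\left(E \right)} = - \frac{2 E}{3} E = - \frac{2 E^{2}}{3}$)
$y{\left(5 \right)} - 200 = - \frac{2 \cdot 5^{2}}{3} - 200 = \left(- \frac{2}{3}\right) 25 - 200 = - \frac{50}{3} - 200 = - \frac{650}{3}$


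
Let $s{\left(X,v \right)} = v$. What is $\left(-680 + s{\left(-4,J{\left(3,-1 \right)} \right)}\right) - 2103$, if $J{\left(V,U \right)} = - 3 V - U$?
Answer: $-2791$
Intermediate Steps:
$J{\left(V,U \right)} = - U - 3 V$
$\left(-680 + s{\left(-4,J{\left(3,-1 \right)} \right)}\right) - 2103 = \left(-680 - 8\right) - 2103 = -688 - 2103 = -2791$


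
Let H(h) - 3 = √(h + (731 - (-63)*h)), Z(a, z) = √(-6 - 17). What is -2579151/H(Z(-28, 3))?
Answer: -2579151/(3 + √(731 + 64*I*√23)) ≈ -81586.0 + 14822.0*I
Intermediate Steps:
Z(a, z) = I*√23 (Z(a, z) = √(-23) = I*√23)
H(h) = 3 + √(731 + 64*h) (H(h) = 3 + √(h + (731 - (-63)*h)) = 3 + √(h + (731 + 63*h)) = 3 + √(731 + 64*h))
-2579151/H(Z(-28, 3)) = -2579151/(3 + √(731 + 64*(I*√23))) = -2579151/(3 + √(731 + 64*I*√23))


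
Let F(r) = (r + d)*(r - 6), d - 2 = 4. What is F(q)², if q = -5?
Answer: 121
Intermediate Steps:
d = 6 (d = 2 + 4 = 6)
F(r) = (-6 + r)*(6 + r) (F(r) = (r + 6)*(r - 6) = (6 + r)*(-6 + r) = (-6 + r)*(6 + r))
F(q)² = (-36 + (-5)²)² = (-36 + 25)² = (-11)² = 121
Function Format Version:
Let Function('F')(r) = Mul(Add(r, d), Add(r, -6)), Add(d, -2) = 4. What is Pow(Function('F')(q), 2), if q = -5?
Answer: 121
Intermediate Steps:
d = 6 (d = Add(2, 4) = 6)
Function('F')(r) = Mul(Add(-6, r), Add(6, r)) (Function('F')(r) = Mul(Add(r, 6), Add(r, -6)) = Mul(Add(6, r), Add(-6, r)) = Mul(Add(-6, r), Add(6, r)))
Pow(Function('F')(q), 2) = Pow(Add(-36, Pow(-5, 2)), 2) = Pow(Add(-36, 25), 2) = Pow(-11, 2) = 121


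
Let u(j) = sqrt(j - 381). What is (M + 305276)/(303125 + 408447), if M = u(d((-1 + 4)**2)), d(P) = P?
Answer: 76319/177893 + I*sqrt(93)/355786 ≈ 0.42902 + 2.7105e-5*I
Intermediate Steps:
u(j) = sqrt(-381 + j)
M = 2*I*sqrt(93) (M = sqrt(-381 + (-1 + 4)**2) = sqrt(-381 + 3**2) = sqrt(-381 + 9) = sqrt(-372) = 2*I*sqrt(93) ≈ 19.287*I)
(M + 305276)/(303125 + 408447) = (2*I*sqrt(93) + 305276)/(303125 + 408447) = (305276 + 2*I*sqrt(93))/711572 = (305276 + 2*I*sqrt(93))*(1/711572) = 76319/177893 + I*sqrt(93)/355786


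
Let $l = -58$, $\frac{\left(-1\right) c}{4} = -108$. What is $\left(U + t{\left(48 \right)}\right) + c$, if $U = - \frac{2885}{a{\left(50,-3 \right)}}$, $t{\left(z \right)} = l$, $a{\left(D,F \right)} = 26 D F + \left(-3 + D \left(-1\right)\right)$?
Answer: $\frac{1481307}{3953} \approx 374.73$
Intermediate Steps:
$c = 432$ ($c = \left(-4\right) \left(-108\right) = 432$)
$a{\left(D,F \right)} = -3 - D + 26 D F$ ($a{\left(D,F \right)} = 26 D F - \left(3 + D\right) = -3 - D + 26 D F$)
$t{\left(z \right)} = -58$
$U = \frac{2885}{3953}$ ($U = - \frac{2885}{-3 - 50 + 26 \cdot 50 \left(-3\right)} = - \frac{2885}{-3 - 50 - 3900} = - \frac{2885}{-3953} = \left(-2885\right) \left(- \frac{1}{3953}\right) = \frac{2885}{3953} \approx 0.72983$)
$\left(U + t{\left(48 \right)}\right) + c = \left(\frac{2885}{3953} - 58\right) + 432 = - \frac{226389}{3953} + 432 = \frac{1481307}{3953}$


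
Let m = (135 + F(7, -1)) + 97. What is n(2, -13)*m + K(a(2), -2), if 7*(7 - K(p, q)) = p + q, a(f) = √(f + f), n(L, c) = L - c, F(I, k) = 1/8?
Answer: 27911/8 ≈ 3488.9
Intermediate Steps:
F(I, k) = ⅛
a(f) = √2*√f (a(f) = √(2*f) = √2*√f)
K(p, q) = 7 - p/7 - q/7 (K(p, q) = 7 - (p + q)/7 = 7 + (-p/7 - q/7) = 7 - p/7 - q/7)
m = 1857/8 (m = (135 + ⅛) + 97 = 1081/8 + 97 = 1857/8 ≈ 232.13)
n(2, -13)*m + K(a(2), -2) = (2 - 1*(-13))*(1857/8) + (7 - √2*√2/7 - ⅐*(-2)) = (2 + 13)*(1857/8) + (7 - ⅐*2 + 2/7) = 15*(1857/8) + (7 - 2/7 + 2/7) = 27855/8 + 7 = 27911/8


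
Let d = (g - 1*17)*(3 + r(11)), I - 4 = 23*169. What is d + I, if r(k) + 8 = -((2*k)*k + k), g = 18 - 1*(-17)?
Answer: -753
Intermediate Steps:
g = 35 (g = 18 + 17 = 35)
I = 3891 (I = 4 + 23*169 = 4 + 3887 = 3891)
r(k) = -8 - k - 2*k² (r(k) = -8 - ((2*k)*k + k) = -8 - (2*k² + k) = -8 - (k + 2*k²) = -8 + (-k - 2*k²) = -8 - k - 2*k²)
d = -4644 (d = (35 - 1*17)*(3 + (-8 - 1*11 - 2*11²)) = (35 - 17)*(3 + (-8 - 11 - 2*121)) = 18*(3 + (-8 - 11 - 242)) = 18*(3 - 261) = 18*(-258) = -4644)
d + I = -4644 + 3891 = -753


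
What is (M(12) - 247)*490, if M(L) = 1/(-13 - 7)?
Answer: -242109/2 ≈ -1.2105e+5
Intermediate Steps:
M(L) = -1/20 (M(L) = 1/(-20) = -1/20)
(M(12) - 247)*490 = (-1/20 - 247)*490 = -4941/20*490 = -242109/2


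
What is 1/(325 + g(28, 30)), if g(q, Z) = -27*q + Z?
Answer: -1/401 ≈ -0.0024938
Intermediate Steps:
g(q, Z) = Z - 27*q
1/(325 + g(28, 30)) = 1/(325 + (30 - 27*28)) = 1/(325 + (30 - 756)) = 1/(325 - 726) = 1/(-401) = -1/401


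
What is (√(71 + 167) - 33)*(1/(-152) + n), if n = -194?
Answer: 973137/152 - 29489*√238/152 ≈ 3409.2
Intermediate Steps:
(√(71 + 167) - 33)*(1/(-152) + n) = (√(71 + 167) - 33)*(1/(-152) - 194) = (√238 - 33)*(-1/152 - 194) = (-33 + √238)*(-29489/152) = 973137/152 - 29489*√238/152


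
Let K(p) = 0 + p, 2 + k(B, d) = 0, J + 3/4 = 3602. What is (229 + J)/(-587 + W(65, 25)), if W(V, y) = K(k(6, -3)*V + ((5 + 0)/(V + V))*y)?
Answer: -199173/37234 ≈ -5.3492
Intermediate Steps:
J = 14405/4 (J = -¾ + 3602 = 14405/4 ≈ 3601.3)
k(B, d) = -2 (k(B, d) = -2 + 0 = -2)
K(p) = p
W(V, y) = -2*V + 5*y/(2*V) (W(V, y) = -2*V + ((5 + 0)/(V + V))*y = -2*V + (5/((2*V)))*y = -2*V + (5*(1/(2*V)))*y = -2*V + (5/(2*V))*y = -2*V + 5*y/(2*V))
(229 + J)/(-587 + W(65, 25)) = (229 + 14405/4)/(-587 + (-2*65 + (5/2)*25/65)) = 15321/(4*(-587 + (-130 + (5/2)*25*(1/65)))) = 15321/(4*(-587 + (-130 + 25/26))) = 15321/(4*(-587 - 3355/26)) = 15321/(4*(-18617/26)) = (15321/4)*(-26/18617) = -199173/37234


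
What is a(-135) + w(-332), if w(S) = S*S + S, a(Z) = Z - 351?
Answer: 109406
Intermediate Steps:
a(Z) = -351 + Z
w(S) = S + S**2 (w(S) = S**2 + S = S + S**2)
a(-135) + w(-332) = (-351 - 135) - 332*(1 - 332) = -486 - 332*(-331) = -486 + 109892 = 109406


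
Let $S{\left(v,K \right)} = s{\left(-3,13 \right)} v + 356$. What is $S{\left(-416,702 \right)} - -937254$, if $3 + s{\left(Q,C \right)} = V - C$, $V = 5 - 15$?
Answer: $948426$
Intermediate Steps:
$V = -10$ ($V = 5 - 15 = -10$)
$s{\left(Q,C \right)} = -13 - C$ ($s{\left(Q,C \right)} = -3 - \left(10 + C\right) = -13 - C$)
$S{\left(v,K \right)} = 356 - 26 v$ ($S{\left(v,K \right)} = \left(-13 - 13\right) v + 356 = - 26 v + 356 = 356 - 26 v$)
$S{\left(-416,702 \right)} - -937254 = \left(356 - -10816\right) - -937254 = \left(356 + 10816\right) + 937254 = 11172 + 937254 = 948426$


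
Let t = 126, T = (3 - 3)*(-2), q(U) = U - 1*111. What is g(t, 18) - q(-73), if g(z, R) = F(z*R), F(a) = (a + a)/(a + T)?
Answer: 186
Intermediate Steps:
q(U) = -111 + U (q(U) = U - 111 = -111 + U)
T = 0 (T = 0*(-2) = 0)
F(a) = 2 (F(a) = (a + a)/(a + 0) = (2*a)/a = 2)
g(z, R) = 2
g(t, 18) - q(-73) = 2 - (-111 - 73) = 2 - 1*(-184) = 2 + 184 = 186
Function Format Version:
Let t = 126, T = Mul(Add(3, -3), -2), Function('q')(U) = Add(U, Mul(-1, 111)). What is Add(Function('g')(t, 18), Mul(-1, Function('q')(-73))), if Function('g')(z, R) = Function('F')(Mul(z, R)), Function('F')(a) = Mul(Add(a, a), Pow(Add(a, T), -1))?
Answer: 186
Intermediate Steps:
Function('q')(U) = Add(-111, U) (Function('q')(U) = Add(U, -111) = Add(-111, U))
T = 0 (T = Mul(0, -2) = 0)
Function('F')(a) = 2 (Function('F')(a) = Mul(Add(a, a), Pow(Add(a, 0), -1)) = Mul(Mul(2, a), Pow(a, -1)) = 2)
Function('g')(z, R) = 2
Add(Function('g')(t, 18), Mul(-1, Function('q')(-73))) = Add(2, Mul(-1, Add(-111, -73))) = Add(2, Mul(-1, -184)) = Add(2, 184) = 186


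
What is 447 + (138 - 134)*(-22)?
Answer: 359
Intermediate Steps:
447 + (138 - 134)*(-22) = 447 + 4*(-22) = 447 - 88 = 359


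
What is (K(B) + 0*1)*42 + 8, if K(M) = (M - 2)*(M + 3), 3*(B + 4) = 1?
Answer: 500/3 ≈ 166.67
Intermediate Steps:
B = -11/3 (B = -4 + (⅓)*1 = -4 + ⅓ = -11/3 ≈ -3.6667)
K(M) = (-2 + M)*(3 + M)
(K(B) + 0*1)*42 + 8 = ((-6 - 11/3 + (-11/3)²) + 0*1)*42 + 8 = ((-6 - 11/3 + 121/9) + 0)*42 + 8 = (34/9 + 0)*42 + 8 = (34/9)*42 + 8 = 476/3 + 8 = 500/3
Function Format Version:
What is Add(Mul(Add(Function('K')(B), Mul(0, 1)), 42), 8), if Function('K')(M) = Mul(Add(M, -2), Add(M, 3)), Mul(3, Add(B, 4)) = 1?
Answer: Rational(500, 3) ≈ 166.67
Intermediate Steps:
B = Rational(-11, 3) (B = Add(-4, Mul(Rational(1, 3), 1)) = Add(-4, Rational(1, 3)) = Rational(-11, 3) ≈ -3.6667)
Function('K')(M) = Mul(Add(-2, M), Add(3, M))
Add(Mul(Add(Function('K')(B), Mul(0, 1)), 42), 8) = Add(Mul(Add(Add(-6, Rational(-11, 3), Pow(Rational(-11, 3), 2)), Mul(0, 1)), 42), 8) = Add(Mul(Add(Add(-6, Rational(-11, 3), Rational(121, 9)), 0), 42), 8) = Add(Mul(Add(Rational(34, 9), 0), 42), 8) = Add(Mul(Rational(34, 9), 42), 8) = Add(Rational(476, 3), 8) = Rational(500, 3)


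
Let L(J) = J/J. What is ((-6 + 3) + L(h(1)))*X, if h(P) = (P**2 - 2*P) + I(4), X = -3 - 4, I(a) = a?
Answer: 14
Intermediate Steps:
X = -7
h(P) = 4 + P**2 - 2*P (h(P) = (P**2 - 2*P) + 4 = 4 + P**2 - 2*P)
L(J) = 1
((-6 + 3) + L(h(1)))*X = ((-6 + 3) + 1)*(-7) = (-3 + 1)*(-7) = -2*(-7) = 14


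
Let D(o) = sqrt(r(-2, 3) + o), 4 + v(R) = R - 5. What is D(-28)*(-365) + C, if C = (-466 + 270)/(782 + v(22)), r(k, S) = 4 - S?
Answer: -196/795 - 1095*I*sqrt(3) ≈ -0.24654 - 1896.6*I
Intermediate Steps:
v(R) = -9 + R (v(R) = -4 + (R - 5) = -4 + (-5 + R) = -9 + R)
C = -196/795 (C = (-466 + 270)/(782 + (-9 + 22)) = -196/(782 + 13) = -196/795 ≈ -0.24654)
D(o) = sqrt(1 + o) (D(o) = sqrt((4 - 1*3) + o) = sqrt((4 - 3) + o) = sqrt(1 + o))
D(-28)*(-365) + C = sqrt(1 - 28)*(-365) - 196/795 = sqrt(-27)*(-365) - 196/795 = (3*I*sqrt(3))*(-365) - 196/795 = -1095*I*sqrt(3) - 196/795 = -196/795 - 1095*I*sqrt(3)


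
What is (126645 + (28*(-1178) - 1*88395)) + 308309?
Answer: 313575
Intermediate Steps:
(126645 + (28*(-1178) - 1*88395)) + 308309 = (126645 + (-32984 - 88395)) + 308309 = (126645 - 121379) + 308309 = 5266 + 308309 = 313575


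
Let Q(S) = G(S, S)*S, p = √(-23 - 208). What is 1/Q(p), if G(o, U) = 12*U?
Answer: -1/2772 ≈ -0.00036075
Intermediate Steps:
p = I*√231 (p = √(-231) = I*√231 ≈ 15.199*I)
Q(S) = 12*S² (Q(S) = (12*S)*S = 12*S²)
1/Q(p) = 1/(12*(I*√231)²) = 1/(12*(-231)) = 1/(-2772) = -1/2772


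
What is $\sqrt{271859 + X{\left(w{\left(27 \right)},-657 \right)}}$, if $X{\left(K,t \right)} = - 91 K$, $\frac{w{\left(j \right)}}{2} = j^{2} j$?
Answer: $i \sqrt{3310447} \approx 1819.5 i$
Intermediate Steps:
$w{\left(j \right)} = 2 j^{3}$ ($w{\left(j \right)} = 2 j^{2} j = 2 j^{3}$)
$\sqrt{271859 + X{\left(w{\left(27 \right)},-657 \right)}} = \sqrt{271859 - 91 \cdot 2 \cdot 27^{3}} = \sqrt{271859 - 91 \cdot 2 \cdot 19683} = \sqrt{271859 - 3582306} = \sqrt{-3310447} = i \sqrt{3310447}$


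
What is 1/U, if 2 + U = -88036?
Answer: -1/88038 ≈ -1.1359e-5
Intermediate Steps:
U = -88038 (U = -2 - 88036 = -88038)
1/U = 1/(-88038) = -1/88038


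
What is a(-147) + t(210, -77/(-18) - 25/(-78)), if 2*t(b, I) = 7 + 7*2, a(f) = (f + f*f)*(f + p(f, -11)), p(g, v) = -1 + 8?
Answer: -6009339/2 ≈ -3.0047e+6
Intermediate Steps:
p(g, v) = 7
a(f) = (7 + f)*(f + f**2) (a(f) = (f + f*f)*(f + 7) = (f + f**2)*(7 + f) = (7 + f)*(f + f**2))
t(b, I) = 21/2 (t(b, I) = (7 + 7*2)/2 = (7 + 14)/2 = (1/2)*21 = 21/2)
a(-147) + t(210, -77/(-18) - 25/(-78)) = -147*(7 + (-147)**2 + 8*(-147)) + 21/2 = -147*(7 + 21609 - 1176) + 21/2 = -147*20440 + 21/2 = -3004680 + 21/2 = -6009339/2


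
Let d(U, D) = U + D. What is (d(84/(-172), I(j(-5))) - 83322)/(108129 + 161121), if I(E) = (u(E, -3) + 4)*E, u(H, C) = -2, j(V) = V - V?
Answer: -1194289/3859250 ≈ -0.30946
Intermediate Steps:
j(V) = 0
I(E) = 2*E (I(E) = (-2 + 4)*E = 2*E)
d(U, D) = D + U
(d(84/(-172), I(j(-5))) - 83322)/(108129 + 161121) = ((2*0 + 84/(-172)) - 83322)/(108129 + 161121) = ((0 + 84*(-1/172)) - 83322)/269250 = ((0 - 21/43) - 83322)*(1/269250) = (-21/43 - 83322)*(1/269250) = -3582867/43*1/269250 = -1194289/3859250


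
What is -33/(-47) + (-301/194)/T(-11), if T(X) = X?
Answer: 84569/100298 ≈ 0.84318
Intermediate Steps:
-33/(-47) + (-301/194)/T(-11) = -33/(-47) - 301/194/(-11) = -33*(-1/47) - 301*1/194*(-1/11) = 33/47 - 301/194*(-1/11) = 33/47 + 301/2134 = 84569/100298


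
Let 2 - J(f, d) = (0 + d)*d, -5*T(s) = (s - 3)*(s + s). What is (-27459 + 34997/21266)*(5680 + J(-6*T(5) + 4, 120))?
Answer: 2545255394823/10633 ≈ 2.3937e+8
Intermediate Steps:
T(s) = -2*s*(-3 + s)/5 (T(s) = -(s - 3)*(s + s)/5 = -(-3 + s)*2*s/5 = -2*s*(-3 + s)/5)
J(f, d) = 2 - d² (J(f, d) = 2 - (0 + d)*d = 2 - d*d = 2 - d²)
(-27459 + 34997/21266)*(5680 + J(-6*T(5) + 4, 120)) = (-27459 + 34997/21266)*(5680 + (2 - 1*120²)) = (-27459 + 34997*(1/21266))*(5680 + (2 - 1*14400)) = (-27459 + 34997/21266)*(5680 + (2 - 14400)) = -583908097*(5680 - 14398)/21266 = -583908097/21266*(-8718) = 2545255394823/10633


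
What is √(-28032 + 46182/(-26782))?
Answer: 9*I*√62061433133/13391 ≈ 167.43*I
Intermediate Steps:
√(-28032 + 46182/(-26782)) = √(-28032 + 46182*(-1/26782)) = √(-28032 - 23091/13391) = √(-375399603/13391) = 9*I*√62061433133/13391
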